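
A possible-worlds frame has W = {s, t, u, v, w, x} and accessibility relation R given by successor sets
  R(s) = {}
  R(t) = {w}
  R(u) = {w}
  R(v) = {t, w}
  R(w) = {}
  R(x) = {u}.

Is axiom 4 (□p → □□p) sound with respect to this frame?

No

The schema 4 characterises exactly the transitive frames.
Transitive: no — x R u and u R w, but not x R w.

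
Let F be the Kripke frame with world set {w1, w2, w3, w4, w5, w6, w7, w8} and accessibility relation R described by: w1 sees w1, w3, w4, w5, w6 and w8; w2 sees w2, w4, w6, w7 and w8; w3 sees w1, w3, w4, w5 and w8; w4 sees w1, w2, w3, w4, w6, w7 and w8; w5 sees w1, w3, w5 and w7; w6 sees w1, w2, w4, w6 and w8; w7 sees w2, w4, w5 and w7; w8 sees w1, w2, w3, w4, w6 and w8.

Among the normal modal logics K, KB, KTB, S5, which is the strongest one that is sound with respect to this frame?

Symmetric (axiom B): yes — every pair in R has its reverse in R.
Reflexive (axiom T): yes — every world is R-related to itself.
Euclidean (axiom 5): no — w1 R w3 and w1 R w6, but not w3 R w6.
So F validates K, KB, KTB; S5 would additionally require R to be Euclidean. The strongest is KTB.

KTB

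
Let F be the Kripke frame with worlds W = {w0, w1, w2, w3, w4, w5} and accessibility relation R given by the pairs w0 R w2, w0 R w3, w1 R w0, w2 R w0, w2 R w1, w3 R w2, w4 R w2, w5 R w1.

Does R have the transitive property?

No

Transitive: no — w0 R w2 and w2 R w1, but not w0 R w1.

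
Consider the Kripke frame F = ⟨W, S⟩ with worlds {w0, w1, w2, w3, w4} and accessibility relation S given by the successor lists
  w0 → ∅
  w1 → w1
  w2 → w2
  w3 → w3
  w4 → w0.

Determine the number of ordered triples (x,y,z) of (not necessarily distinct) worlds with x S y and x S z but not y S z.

Enumerating: (w4,w0,w0).

1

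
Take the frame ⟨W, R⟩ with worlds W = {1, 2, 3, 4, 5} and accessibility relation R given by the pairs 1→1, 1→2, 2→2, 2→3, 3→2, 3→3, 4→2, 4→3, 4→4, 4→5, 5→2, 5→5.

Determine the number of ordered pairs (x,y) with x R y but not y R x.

5

Enumerating: (1,2), (4,2), (4,3), (4,5), (5,2).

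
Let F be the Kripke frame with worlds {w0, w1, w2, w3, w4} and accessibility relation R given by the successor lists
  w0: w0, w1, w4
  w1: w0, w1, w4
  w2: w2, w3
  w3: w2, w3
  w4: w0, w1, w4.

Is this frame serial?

Serial: yes — every world has a successor (e.g. w0 R w0).

Yes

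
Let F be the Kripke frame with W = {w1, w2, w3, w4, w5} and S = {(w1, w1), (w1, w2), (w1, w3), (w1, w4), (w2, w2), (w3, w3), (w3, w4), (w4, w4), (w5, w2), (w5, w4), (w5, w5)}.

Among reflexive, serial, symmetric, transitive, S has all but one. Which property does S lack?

Reflexive: yes — every world is S-related to itself.
Serial: yes — every world has a successor (e.g. w1 S w1).
Symmetric: no — w1 S w2 but not w2 S w1.
Transitive: yes — every two-step S-path is closed by a direct edge.
Only symmetric fails.

symmetric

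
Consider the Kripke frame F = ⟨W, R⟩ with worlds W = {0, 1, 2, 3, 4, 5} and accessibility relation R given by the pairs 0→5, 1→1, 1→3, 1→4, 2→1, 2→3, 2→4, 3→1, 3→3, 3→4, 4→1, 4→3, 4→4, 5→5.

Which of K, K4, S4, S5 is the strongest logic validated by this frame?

Transitive (axiom 4): yes — every two-step R-path is closed by a direct edge.
Reflexive (axiom T): no — 0 is not related to itself.
Euclidean (axiom 5): yes — any two successors of a common world are R-related.
So F validates K, K4; S4 would additionally require R to be reflexive. The strongest is K4.

K4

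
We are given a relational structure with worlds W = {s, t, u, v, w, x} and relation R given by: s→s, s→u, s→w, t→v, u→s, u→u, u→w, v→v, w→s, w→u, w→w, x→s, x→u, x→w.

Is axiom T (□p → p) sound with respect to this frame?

By correspondence theory, T is valid on a frame iff R is reflexive.
Reflexive: no — t is not related to itself.

No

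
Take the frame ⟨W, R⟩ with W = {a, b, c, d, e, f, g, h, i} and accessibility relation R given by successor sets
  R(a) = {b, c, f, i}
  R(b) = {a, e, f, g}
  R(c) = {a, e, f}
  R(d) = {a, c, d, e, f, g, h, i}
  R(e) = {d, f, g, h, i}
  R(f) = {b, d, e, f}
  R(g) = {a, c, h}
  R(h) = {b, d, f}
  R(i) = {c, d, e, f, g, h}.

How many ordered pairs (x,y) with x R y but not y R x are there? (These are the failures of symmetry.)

Enumerating: (a,f), (a,i), (b,e), (b,g), (c,e), (c,f), (d,a), (d,c), (d,g), (e,g), (e,h), (g,a), … and 8 more.
Total: 20.

20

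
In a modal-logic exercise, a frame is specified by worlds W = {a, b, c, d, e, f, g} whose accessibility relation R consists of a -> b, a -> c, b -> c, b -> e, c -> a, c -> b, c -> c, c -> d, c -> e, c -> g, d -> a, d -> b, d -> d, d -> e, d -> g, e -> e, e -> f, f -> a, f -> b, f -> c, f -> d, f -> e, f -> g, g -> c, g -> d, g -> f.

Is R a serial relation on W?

Yes

Serial: yes — every world has a successor (e.g. a R b).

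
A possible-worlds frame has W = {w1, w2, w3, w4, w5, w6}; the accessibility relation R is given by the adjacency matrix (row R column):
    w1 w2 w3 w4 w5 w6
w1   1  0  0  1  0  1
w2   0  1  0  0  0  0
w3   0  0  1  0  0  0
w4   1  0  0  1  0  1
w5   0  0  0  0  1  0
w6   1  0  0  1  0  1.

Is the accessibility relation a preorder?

Reflexive: yes — every world is R-related to itself.
Transitive: yes — every two-step R-path is closed by a direct edge.
So R is a preorder.

Yes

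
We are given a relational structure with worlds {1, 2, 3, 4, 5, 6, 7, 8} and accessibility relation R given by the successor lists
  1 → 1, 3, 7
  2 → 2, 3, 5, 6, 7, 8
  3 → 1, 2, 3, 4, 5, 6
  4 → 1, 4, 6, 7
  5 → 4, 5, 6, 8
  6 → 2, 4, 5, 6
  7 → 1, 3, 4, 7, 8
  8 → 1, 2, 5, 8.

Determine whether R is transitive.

Transitive: no — 1 R 3 and 3 R 2, but not 1 R 2.

No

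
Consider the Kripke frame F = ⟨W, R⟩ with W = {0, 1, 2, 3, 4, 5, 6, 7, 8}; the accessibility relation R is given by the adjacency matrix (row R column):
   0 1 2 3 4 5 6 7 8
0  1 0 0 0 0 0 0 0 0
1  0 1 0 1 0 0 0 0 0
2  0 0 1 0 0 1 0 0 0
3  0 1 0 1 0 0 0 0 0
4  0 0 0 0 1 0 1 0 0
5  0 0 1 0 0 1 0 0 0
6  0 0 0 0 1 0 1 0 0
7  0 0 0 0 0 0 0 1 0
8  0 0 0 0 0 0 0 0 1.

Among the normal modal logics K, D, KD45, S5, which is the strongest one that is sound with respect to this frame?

S5

Serial (axiom D): yes — every world has a successor (e.g. 0 R 0).
Euclidean (axiom 5): yes — any two successors of a common world are R-related.
Transitive (axiom 4): yes — every two-step R-path is closed by a direct edge.
Reflexive (axiom T): yes — every world is R-related to itself.
So F validates K, D, KD45, S5. The strongest is S5.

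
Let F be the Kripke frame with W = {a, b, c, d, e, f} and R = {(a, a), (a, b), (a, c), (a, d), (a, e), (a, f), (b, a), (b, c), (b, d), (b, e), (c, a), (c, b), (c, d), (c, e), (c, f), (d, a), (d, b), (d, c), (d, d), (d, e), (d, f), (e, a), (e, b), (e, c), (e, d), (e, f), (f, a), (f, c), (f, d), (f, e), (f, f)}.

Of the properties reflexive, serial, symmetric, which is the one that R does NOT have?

Reflexive: no — b is not related to itself.
Serial: yes — every world has a successor (e.g. a R a).
Symmetric: yes — every pair in R has its reverse in R.
Only reflexive fails.

reflexive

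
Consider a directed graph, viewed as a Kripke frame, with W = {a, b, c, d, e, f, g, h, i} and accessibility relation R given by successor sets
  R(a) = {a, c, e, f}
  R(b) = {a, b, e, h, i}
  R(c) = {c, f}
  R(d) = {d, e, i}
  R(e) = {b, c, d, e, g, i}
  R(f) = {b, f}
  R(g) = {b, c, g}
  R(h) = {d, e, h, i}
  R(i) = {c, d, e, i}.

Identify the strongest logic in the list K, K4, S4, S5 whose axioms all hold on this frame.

Transitive (axiom 4): no — a R e and e R b, but not a R b.
Reflexive (axiom T): yes — every world is R-related to itself.
Euclidean (axiom 5): no — a R c and a R e, but not c R e.
So F validates K; K4 would additionally require R to be transitive. The strongest is K.

K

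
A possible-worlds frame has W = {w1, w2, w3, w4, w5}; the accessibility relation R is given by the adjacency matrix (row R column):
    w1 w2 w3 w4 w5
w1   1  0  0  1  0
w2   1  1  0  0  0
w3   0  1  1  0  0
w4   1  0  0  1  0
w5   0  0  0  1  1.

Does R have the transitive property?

No

Transitive: no — w2 R w1 and w1 R w4, but not w2 R w4.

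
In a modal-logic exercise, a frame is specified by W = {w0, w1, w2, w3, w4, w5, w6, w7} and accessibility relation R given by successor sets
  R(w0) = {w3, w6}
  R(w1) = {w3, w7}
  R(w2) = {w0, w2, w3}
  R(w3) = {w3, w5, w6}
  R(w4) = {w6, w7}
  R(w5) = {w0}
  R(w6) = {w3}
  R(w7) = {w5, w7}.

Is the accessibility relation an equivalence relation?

No

Reflexive: no — w0 is not related to itself.
Symmetric: no — w0 R w3 but not w3 R w0.
Transitive: no — w0 R w3 and w3 R w5, but not w0 R w5.
So R is not an equivalence relation.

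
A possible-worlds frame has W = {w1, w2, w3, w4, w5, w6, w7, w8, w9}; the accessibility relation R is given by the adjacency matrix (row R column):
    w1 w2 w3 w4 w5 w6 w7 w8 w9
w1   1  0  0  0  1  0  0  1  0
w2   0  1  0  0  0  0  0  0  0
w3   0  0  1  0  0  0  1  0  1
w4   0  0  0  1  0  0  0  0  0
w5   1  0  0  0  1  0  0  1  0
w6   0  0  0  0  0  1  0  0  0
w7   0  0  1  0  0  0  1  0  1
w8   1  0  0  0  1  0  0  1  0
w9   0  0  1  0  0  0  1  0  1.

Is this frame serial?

Yes

Serial: yes — every world has a successor (e.g. w1 R w1).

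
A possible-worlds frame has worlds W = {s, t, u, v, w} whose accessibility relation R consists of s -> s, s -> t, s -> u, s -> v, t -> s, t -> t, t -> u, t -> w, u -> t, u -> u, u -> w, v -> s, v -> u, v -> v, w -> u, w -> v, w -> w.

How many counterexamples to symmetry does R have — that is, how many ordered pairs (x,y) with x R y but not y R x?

Enumerating: (s,u), (t,w), (v,u), (w,v).

4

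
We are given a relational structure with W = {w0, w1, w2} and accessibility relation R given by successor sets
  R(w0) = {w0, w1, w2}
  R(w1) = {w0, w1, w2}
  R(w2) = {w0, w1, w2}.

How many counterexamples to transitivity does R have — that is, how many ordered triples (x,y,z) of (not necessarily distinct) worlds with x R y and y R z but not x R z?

R is transitive; there are no such tuples.

0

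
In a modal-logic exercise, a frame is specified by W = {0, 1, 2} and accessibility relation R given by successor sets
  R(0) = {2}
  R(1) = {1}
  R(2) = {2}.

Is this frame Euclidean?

Euclidean: yes — any two successors of a common world are R-related.

Yes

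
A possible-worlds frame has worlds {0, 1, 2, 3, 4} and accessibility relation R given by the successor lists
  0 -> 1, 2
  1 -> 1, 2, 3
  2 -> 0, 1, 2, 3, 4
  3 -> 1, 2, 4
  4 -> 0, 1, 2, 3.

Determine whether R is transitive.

No

Transitive: no — 0 R 1 and 1 R 3, but not 0 R 3.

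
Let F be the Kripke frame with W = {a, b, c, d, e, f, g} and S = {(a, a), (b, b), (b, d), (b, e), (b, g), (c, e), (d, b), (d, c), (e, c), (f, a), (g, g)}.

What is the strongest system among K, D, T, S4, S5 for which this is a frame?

Serial (axiom D): yes — every world has a successor (e.g. a S a).
Reflexive (axiom T): no — c is not related to itself.
Transitive (axiom 4): no — b S d and d S c, but not b S c.
Euclidean (axiom 5): no — b S d and b S e, but not d S e.
So F validates K, D; T would additionally require S to be reflexive. The strongest is D.

D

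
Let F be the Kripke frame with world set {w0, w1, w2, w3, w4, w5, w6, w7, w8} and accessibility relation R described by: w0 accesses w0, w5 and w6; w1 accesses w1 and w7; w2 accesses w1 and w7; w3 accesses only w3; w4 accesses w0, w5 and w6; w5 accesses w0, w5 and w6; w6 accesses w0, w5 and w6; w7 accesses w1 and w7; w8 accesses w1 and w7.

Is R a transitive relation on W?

Yes

Transitive: yes — every two-step R-path is closed by a direct edge.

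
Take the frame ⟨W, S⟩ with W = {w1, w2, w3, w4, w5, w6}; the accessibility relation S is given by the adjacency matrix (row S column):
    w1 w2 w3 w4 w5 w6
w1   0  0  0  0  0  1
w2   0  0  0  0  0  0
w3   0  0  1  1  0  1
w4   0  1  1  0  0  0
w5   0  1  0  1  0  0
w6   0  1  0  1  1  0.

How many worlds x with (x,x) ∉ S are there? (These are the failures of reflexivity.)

5

Enumerating: w1, w2, w4, w5, w6.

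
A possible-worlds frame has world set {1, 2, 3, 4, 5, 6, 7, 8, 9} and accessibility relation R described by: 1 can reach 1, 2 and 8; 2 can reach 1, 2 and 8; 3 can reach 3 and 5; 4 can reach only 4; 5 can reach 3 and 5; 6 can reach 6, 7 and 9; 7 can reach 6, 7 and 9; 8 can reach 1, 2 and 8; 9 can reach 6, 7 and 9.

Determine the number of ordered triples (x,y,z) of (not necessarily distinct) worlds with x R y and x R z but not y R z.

0

R is Euclidean; there are no such tuples.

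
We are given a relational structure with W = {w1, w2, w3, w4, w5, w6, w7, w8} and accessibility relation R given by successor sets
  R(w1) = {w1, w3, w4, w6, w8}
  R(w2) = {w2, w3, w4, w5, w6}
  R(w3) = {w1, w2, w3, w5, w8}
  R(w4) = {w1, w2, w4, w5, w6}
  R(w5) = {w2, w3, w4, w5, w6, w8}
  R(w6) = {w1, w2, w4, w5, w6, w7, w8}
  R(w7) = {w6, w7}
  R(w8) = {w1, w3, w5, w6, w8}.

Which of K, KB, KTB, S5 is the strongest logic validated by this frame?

Symmetric (axiom B): yes — every pair in R has its reverse in R.
Reflexive (axiom T): yes — every world is R-related to itself.
Euclidean (axiom 5): no — w1 R w3 and w1 R w4, but not w3 R w4.
So F validates K, KB, KTB; S5 would additionally require R to be Euclidean. The strongest is KTB.

KTB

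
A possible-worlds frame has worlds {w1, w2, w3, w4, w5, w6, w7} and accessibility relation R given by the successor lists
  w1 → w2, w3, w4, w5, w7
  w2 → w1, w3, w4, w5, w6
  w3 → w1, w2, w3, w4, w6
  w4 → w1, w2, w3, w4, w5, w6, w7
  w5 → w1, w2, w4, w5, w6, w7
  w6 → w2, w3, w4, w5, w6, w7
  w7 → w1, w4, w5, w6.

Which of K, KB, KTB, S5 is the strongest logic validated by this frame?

Symmetric (axiom B): yes — every pair in R has its reverse in R.
Reflexive (axiom T): no — w1 is not related to itself.
Euclidean (axiom 5): no — w1 R w2 and w1 R w7, but not w2 R w7.
So F validates K, KB; KTB would additionally require R to be reflexive. The strongest is KB.

KB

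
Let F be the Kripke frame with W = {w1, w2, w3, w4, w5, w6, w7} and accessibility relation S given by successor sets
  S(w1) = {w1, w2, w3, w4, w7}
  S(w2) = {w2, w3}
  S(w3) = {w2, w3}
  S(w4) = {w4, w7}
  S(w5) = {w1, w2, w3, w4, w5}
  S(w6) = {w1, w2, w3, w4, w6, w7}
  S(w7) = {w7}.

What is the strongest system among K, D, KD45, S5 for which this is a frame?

D

Serial (axiom D): yes — every world has a successor (e.g. w1 S w1).
Euclidean (axiom 5): no — w1 S w2 and w1 S w4, but not w2 S w4.
Transitive (axiom 4): no — w5 S w1 and w1 S w7, but not w5 S w7.
Reflexive (axiom T): yes — every world is S-related to itself.
So F validates K, D; KD45 would additionally require S to be Euclidean and transitive. The strongest is D.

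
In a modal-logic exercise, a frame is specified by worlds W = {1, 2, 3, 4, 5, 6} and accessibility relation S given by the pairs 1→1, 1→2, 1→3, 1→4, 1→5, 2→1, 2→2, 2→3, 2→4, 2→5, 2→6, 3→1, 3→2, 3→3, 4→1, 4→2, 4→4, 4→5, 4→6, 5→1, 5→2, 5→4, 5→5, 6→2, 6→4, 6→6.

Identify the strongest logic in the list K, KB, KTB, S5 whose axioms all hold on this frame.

Symmetric (axiom B): yes — every pair in S has its reverse in S.
Reflexive (axiom T): yes — every world is S-related to itself.
Euclidean (axiom 5): no — 1 S 3 and 1 S 4, but not 3 S 4.
So F validates K, KB, KTB; S5 would additionally require S to be Euclidean. The strongest is KTB.

KTB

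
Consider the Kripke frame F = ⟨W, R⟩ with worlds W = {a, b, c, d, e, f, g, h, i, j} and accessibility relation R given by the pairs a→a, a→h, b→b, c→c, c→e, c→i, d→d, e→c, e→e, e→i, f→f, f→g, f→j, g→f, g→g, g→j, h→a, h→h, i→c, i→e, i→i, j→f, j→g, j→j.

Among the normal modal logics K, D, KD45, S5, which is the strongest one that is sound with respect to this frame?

S5

Serial (axiom D): yes — every world has a successor (e.g. a R a).
Euclidean (axiom 5): yes — any two successors of a common world are R-related.
Transitive (axiom 4): yes — every two-step R-path is closed by a direct edge.
Reflexive (axiom T): yes — every world is R-related to itself.
So F validates K, D, KD45, S5. The strongest is S5.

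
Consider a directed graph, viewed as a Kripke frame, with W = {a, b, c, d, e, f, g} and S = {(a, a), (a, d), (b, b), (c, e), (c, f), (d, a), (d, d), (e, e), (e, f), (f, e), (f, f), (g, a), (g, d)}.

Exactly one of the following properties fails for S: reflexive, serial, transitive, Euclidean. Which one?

Reflexive: no — c is not related to itself.
Serial: yes — every world has a successor (e.g. a S a).
Transitive: yes — every two-step S-path is closed by a direct edge.
Euclidean: yes — any two successors of a common world are S-related.
Only reflexive fails.

reflexive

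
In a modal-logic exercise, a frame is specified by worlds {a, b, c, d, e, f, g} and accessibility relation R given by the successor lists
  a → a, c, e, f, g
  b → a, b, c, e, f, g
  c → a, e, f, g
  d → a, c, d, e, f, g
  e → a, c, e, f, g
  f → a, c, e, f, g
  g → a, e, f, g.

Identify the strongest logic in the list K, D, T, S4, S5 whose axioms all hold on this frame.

D

Serial (axiom D): yes — every world has a successor (e.g. a R a).
Reflexive (axiom T): no — c is not related to itself.
Transitive (axiom 4): no — g R a and a R c, but not g R c.
Euclidean (axiom 5): no — a R g and a R c, but not g R c.
So F validates K, D; T would additionally require R to be reflexive. The strongest is D.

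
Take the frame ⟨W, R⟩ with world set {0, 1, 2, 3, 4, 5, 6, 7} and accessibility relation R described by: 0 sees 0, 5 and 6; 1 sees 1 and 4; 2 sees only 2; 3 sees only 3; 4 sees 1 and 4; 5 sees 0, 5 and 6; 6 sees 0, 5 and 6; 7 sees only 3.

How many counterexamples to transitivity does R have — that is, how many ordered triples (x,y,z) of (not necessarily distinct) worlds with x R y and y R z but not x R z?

R is transitive; there are no such tuples.

0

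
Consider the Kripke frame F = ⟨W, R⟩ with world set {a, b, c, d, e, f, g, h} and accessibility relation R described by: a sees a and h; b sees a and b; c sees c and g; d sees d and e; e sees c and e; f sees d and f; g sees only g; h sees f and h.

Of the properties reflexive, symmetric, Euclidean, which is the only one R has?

Reflexive: yes — every world is R-related to itself.
Symmetric: no — a R h but not h R a.
Euclidean: no — a R h and a R a, but not h R a.
Only reflexive holds.

reflexive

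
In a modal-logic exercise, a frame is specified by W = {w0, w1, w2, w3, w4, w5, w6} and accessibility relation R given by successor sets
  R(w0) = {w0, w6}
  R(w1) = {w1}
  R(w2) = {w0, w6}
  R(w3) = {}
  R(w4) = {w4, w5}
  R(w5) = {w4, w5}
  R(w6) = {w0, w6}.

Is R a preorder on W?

Reflexive: no — w2 is not related to itself.
Transitive: yes — every two-step R-path is closed by a direct edge.
So R is not a preorder.

No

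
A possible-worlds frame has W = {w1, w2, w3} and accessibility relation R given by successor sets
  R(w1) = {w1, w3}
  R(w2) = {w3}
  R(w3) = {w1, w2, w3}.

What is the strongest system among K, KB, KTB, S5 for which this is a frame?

Symmetric (axiom B): yes — every pair in R has its reverse in R.
Reflexive (axiom T): no — w2 is not related to itself.
Euclidean (axiom 5): no — w3 R w1 and w3 R w2, but not w1 R w2.
So F validates K, KB; KTB would additionally require R to be reflexive. The strongest is KB.

KB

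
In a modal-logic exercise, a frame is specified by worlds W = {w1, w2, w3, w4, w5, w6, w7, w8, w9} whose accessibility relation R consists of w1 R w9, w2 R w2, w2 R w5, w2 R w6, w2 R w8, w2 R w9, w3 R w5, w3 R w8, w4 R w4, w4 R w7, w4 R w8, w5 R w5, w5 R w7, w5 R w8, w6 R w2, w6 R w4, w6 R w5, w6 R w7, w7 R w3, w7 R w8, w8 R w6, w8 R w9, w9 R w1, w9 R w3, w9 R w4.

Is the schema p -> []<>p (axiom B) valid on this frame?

The schema B characterises exactly the symmetric frames.
Symmetric: no — w2 R w5 but not w5 R w2.

No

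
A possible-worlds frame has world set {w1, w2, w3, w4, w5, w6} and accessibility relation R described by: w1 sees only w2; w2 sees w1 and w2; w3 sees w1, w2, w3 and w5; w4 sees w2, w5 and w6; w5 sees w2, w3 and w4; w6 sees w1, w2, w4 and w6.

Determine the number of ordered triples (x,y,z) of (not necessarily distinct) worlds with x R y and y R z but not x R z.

Enumerating: (w1,w2,w1), (w3,w5,w4), (w4,w2,w1), (w4,w5,w3), (w4,w5,w4), (w4,w6,w1), (w4,w6,w4), (w5,w2,w1), (w5,w3,w1), (w5,w3,w5), (w5,w4,w5), (w5,w4,w6), (w6,w4,w5).

13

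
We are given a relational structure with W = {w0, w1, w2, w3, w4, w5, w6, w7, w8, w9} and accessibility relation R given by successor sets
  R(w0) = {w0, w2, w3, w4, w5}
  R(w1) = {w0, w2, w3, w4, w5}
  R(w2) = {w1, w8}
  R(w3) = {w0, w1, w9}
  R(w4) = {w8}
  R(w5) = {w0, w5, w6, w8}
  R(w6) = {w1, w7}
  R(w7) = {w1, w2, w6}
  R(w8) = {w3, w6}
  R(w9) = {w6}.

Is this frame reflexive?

Reflexive: no — w1 is not related to itself.

No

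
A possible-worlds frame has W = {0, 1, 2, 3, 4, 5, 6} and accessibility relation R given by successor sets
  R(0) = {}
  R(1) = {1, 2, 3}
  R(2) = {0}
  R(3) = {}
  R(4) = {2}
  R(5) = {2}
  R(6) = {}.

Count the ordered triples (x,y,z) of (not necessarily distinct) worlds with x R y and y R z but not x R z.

3

Enumerating: (1,2,0), (4,2,0), (5,2,0).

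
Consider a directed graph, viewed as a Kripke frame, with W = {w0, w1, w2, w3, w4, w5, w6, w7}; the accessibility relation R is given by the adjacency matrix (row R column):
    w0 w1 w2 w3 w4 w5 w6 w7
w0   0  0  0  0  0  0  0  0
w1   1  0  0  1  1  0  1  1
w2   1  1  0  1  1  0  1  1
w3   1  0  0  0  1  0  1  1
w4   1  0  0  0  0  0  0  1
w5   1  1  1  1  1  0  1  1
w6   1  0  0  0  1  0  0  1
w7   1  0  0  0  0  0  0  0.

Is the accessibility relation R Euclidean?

No

Euclidean: no — w1 R w0 and w1 R w3, but not w0 R w3.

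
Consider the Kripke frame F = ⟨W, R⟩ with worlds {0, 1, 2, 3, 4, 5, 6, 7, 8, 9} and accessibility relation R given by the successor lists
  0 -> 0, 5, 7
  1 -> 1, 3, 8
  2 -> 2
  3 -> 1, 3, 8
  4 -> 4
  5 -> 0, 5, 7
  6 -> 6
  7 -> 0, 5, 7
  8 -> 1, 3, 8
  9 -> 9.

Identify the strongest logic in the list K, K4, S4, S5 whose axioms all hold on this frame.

Transitive (axiom 4): yes — every two-step R-path is closed by a direct edge.
Reflexive (axiom T): yes — every world is R-related to itself.
Euclidean (axiom 5): yes — any two successors of a common world are R-related.
So F validates K, K4, S4, S5. The strongest is S5.

S5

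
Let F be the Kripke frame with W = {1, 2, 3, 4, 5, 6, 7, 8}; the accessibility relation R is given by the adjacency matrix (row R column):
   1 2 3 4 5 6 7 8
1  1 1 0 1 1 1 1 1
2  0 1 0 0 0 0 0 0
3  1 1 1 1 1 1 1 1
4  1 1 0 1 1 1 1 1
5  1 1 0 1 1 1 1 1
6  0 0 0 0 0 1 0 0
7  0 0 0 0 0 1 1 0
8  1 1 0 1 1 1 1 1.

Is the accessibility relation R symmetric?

No

Symmetric: no — 1 R 2 but not 2 R 1.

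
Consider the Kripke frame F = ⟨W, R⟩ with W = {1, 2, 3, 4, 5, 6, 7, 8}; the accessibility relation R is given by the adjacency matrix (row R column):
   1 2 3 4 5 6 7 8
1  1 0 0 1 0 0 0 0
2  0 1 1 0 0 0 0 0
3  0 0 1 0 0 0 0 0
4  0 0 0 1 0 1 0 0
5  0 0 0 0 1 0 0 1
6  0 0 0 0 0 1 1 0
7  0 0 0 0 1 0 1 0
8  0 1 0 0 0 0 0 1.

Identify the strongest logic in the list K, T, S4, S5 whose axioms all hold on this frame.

Reflexive (axiom T): yes — every world is R-related to itself.
Transitive (axiom 4): no — 1 R 4 and 4 R 6, but not 1 R 6.
Euclidean (axiom 5): no — 1 R 4 and 1 R 1, but not 4 R 1.
So F validates K, T; S4 would additionally require R to be transitive. The strongest is T.

T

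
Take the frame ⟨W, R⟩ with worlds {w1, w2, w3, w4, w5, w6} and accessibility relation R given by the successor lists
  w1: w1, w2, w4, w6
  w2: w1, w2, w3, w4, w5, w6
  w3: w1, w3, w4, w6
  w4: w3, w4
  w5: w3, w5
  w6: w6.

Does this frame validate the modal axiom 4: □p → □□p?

By correspondence theory, 4 is valid on a frame iff R is transitive.
Transitive: no — w1 R w2 and w2 R w3, but not w1 R w3.

No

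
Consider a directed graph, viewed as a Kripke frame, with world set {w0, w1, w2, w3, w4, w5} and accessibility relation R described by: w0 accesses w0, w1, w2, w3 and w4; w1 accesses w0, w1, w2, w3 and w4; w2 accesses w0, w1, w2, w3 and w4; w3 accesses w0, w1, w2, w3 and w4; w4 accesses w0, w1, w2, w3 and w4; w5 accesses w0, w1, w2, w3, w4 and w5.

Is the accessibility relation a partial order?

Reflexive: yes — every world is R-related to itself.
Transitive: yes — every two-step R-path is closed by a direct edge.
Antisymmetric: no — w0 R w1 and w1 R w0 with w0 ≠ w1.
So R is not a partial order.

No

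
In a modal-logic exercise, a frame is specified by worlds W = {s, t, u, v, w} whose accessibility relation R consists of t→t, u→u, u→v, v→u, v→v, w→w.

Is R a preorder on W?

No

Reflexive: no — s is not related to itself.
Transitive: yes — every two-step R-path is closed by a direct edge.
So R is not a preorder.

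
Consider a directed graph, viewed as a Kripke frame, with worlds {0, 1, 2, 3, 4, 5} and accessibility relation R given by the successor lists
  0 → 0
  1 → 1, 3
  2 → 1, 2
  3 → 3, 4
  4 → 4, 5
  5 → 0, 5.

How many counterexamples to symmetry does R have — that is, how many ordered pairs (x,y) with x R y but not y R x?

Enumerating: (1,3), (2,1), (3,4), (4,5), (5,0).

5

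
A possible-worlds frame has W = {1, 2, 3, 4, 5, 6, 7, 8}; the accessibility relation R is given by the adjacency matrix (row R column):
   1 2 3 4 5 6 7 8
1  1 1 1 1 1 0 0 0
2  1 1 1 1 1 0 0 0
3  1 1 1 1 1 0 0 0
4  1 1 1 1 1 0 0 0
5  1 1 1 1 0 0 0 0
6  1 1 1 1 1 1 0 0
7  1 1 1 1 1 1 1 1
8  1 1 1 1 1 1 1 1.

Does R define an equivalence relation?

No

Reflexive: no — 5 is not related to itself.
Symmetric: no — 6 R 1 but not 1 R 6.
Transitive: no — 5 R 1 and 1 R 5, but not 5 R 5.
So R is not an equivalence relation.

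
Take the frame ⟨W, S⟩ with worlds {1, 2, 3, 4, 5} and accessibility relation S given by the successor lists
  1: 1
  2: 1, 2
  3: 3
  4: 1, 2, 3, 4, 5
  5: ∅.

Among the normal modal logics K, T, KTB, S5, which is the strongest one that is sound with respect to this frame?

K

Reflexive (axiom T): no — 5 is not related to itself.
Symmetric (axiom B): no — 2 S 1 but not 1 S 2.
Euclidean (axiom 5): no — 4 S 1 and 4 S 2, but not 1 S 2.
So F validates K; T would additionally require S to be reflexive. The strongest is K.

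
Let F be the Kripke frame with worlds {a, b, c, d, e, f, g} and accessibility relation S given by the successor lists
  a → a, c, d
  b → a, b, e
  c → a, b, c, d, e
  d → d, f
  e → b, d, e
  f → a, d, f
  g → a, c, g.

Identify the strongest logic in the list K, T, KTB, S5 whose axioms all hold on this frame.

Reflexive (axiom T): yes — every world is S-related to itself.
Symmetric (axiom B): no — a S d but not d S a.
Euclidean (axiom 5): no — a S d and a S c, but not d S c.
So F validates K, T; KTB would additionally require S to be symmetric. The strongest is T.

T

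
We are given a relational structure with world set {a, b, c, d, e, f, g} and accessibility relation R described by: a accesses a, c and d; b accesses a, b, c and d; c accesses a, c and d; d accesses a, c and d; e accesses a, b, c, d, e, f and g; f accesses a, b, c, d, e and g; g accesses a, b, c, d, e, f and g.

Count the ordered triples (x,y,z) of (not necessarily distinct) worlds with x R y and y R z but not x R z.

Enumerating: (f,e,f), (f,g,f).

2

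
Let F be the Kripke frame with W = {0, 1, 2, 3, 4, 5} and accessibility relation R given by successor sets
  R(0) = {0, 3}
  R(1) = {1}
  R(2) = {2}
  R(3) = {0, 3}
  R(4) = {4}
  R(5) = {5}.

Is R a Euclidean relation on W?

Yes

Euclidean: yes — any two successors of a common world are R-related.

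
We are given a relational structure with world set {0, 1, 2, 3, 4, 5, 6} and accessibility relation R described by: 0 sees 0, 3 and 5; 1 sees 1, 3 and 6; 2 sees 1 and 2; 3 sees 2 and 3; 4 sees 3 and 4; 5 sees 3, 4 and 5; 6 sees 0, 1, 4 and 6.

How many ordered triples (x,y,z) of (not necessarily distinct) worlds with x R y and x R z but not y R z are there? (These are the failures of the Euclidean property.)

20

Enumerating: (0,3,0), (0,3,5), (0,5,0), (1,3,1), (1,3,6), (1,6,3), (2,1,2), (3,2,3), (4,3,4), (5,3,4), (5,3,5), (5,4,5), … and 8 more.
Total: 20.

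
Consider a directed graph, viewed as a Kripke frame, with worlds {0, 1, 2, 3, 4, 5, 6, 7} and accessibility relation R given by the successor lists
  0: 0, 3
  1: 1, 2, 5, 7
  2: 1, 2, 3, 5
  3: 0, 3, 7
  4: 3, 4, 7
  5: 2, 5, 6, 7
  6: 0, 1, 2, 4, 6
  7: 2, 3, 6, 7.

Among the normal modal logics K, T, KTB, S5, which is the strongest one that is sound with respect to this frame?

Reflexive (axiom T): yes — every world is R-related to itself.
Symmetric (axiom B): no — 1 R 5 but not 5 R 1.
Euclidean (axiom 5): no — 1 R 2 and 1 R 7, but not 2 R 7.
So F validates K, T; KTB would additionally require R to be symmetric. The strongest is T.

T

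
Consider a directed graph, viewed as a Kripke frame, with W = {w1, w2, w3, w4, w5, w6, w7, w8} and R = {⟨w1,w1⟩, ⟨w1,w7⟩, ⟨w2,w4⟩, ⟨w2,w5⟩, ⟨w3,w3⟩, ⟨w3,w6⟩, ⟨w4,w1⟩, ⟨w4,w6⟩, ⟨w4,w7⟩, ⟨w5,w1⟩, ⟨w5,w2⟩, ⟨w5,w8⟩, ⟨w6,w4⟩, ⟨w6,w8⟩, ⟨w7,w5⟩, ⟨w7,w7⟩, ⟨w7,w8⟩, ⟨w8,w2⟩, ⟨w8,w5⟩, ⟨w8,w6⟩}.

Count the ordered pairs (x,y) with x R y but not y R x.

Enumerating: (w1,w7), (w2,w4), (w3,w6), (w4,w1), (w4,w7), (w5,w1), (w7,w5), (w7,w8), (w8,w2).

9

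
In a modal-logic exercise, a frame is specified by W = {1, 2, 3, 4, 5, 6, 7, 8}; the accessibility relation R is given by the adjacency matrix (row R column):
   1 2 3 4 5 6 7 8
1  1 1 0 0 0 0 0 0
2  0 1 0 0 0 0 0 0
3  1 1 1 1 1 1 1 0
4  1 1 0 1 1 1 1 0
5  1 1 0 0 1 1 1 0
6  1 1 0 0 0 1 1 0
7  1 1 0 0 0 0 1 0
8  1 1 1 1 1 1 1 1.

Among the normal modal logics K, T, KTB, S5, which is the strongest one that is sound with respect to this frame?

Reflexive (axiom T): yes — every world is R-related to itself.
Symmetric (axiom B): no — 1 R 2 but not 2 R 1.
Euclidean (axiom 5): no — 3 R 1 and 3 R 4, but not 1 R 4.
So F validates K, T; KTB would additionally require R to be symmetric. The strongest is T.

T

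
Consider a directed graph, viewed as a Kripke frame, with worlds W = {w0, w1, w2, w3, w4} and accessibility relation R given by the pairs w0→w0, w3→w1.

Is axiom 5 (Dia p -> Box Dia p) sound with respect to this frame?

No

The schema 5 characterises exactly the Euclidean frames.
Euclidean: no — w3 R w1 and w3 R w1, but not w1 R w1.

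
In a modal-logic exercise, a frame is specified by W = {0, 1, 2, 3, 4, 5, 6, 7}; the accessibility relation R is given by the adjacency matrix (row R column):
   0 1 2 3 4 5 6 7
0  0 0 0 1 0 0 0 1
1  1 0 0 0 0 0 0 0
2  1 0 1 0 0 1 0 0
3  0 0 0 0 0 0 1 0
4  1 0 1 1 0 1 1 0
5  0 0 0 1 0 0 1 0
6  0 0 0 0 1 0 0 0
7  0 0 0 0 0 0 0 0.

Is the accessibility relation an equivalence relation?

Reflexive: no — 0 is not related to itself.
Symmetric: no — 0 R 3 but not 3 R 0.
Transitive: no — 0 R 3 and 3 R 6, but not 0 R 6.
So R is not an equivalence relation.

No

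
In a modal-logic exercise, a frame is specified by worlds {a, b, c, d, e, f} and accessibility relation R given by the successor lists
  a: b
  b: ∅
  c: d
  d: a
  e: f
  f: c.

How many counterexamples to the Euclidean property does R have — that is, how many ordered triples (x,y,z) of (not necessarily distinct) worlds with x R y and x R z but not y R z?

5

Enumerating: (a,b,b), (c,d,d), (d,a,a), (e,f,f), (f,c,c).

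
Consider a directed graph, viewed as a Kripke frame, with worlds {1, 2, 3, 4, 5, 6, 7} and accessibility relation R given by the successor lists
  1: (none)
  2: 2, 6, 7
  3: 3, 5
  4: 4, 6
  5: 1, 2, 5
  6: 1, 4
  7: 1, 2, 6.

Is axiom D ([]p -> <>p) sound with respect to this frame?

No

The schema D characterises exactly the serial frames.
Serial: no — 1 has no R-successor.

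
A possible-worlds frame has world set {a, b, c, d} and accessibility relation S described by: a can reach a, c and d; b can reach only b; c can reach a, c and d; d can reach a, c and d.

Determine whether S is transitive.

Transitive: yes — every two-step S-path is closed by a direct edge.

Yes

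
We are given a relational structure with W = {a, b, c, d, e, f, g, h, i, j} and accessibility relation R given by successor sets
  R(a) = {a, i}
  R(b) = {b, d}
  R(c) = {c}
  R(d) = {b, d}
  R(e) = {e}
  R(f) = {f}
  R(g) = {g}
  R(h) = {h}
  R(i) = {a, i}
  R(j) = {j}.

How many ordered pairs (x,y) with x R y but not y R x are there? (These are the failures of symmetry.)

R is symmetric; there are no such tuples.

0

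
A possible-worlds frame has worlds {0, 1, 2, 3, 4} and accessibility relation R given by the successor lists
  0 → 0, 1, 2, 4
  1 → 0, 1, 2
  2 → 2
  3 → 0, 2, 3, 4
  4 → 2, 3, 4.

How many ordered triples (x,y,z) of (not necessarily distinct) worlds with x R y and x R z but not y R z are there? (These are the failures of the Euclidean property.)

Enumerating: (0,1,4), (0,2,0), (0,2,1), (0,2,4), (0,4,0), (0,4,1), (1,2,0), (1,2,1), (3,0,3), (3,2,0), (3,2,3), (3,2,4), (3,4,0), (4,2,3), (4,2,4).

15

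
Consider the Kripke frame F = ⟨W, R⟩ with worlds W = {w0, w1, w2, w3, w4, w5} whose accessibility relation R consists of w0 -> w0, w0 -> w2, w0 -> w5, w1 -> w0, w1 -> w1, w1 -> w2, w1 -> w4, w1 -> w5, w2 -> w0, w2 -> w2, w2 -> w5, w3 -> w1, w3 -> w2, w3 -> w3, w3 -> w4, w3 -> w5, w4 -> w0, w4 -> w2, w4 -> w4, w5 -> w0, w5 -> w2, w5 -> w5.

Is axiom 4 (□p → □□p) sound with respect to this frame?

No

The schema 4 characterises exactly the transitive frames.
Transitive: no — w3 R w1 and w1 R w0, but not w3 R w0.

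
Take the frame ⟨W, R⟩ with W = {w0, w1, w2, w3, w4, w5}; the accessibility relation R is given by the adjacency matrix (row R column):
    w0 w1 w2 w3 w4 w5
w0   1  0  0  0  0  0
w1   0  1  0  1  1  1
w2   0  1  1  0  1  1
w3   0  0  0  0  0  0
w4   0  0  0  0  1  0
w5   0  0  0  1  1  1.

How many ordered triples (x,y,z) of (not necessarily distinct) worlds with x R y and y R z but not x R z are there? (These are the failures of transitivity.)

2

Enumerating: (w2,w1,w3), (w2,w5,w3).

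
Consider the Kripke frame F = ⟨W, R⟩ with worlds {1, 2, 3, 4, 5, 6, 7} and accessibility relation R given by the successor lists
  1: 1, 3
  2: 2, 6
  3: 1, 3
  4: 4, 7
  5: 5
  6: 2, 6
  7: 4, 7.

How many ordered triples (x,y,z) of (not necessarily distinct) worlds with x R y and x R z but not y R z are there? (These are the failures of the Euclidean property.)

0

R is Euclidean; there are no such tuples.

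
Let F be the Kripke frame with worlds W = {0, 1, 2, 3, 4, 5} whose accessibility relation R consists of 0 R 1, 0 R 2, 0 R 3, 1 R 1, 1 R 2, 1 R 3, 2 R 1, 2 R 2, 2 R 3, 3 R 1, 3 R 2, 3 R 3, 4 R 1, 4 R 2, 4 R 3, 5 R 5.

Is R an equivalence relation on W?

Reflexive: no — 0 is not related to itself.
Symmetric: no — 0 R 1 but not 1 R 0.
Transitive: yes — every two-step R-path is closed by a direct edge.
So R is not an equivalence relation.

No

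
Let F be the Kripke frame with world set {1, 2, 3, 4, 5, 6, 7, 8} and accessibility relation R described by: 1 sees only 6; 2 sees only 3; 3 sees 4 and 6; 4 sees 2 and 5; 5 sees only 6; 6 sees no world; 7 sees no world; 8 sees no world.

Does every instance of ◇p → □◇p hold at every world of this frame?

The schema 5 characterises exactly the Euclidean frames.
Euclidean: no — 3 R 4 and 3 R 6, but not 4 R 6.

No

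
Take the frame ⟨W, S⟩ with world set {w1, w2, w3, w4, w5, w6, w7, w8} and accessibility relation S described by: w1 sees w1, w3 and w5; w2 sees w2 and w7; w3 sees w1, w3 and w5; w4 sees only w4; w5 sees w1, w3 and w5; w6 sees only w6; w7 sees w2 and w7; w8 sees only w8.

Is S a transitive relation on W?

Transitive: yes — every two-step S-path is closed by a direct edge.

Yes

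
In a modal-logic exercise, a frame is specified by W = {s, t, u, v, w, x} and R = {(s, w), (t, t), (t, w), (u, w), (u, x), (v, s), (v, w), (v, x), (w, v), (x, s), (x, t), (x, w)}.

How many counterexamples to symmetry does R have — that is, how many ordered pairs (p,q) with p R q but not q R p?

Enumerating: (s,w), (t,w), (u,w), (u,x), (v,s), (v,x), (x,s), (x,t), (x,w).

9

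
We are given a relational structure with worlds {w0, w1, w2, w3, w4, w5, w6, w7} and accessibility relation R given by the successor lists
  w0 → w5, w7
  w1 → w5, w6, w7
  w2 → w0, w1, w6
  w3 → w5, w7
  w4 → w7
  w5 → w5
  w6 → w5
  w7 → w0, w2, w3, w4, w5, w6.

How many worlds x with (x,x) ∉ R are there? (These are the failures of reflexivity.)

Enumerating: w0, w1, w2, w3, w4, w6, w7.

7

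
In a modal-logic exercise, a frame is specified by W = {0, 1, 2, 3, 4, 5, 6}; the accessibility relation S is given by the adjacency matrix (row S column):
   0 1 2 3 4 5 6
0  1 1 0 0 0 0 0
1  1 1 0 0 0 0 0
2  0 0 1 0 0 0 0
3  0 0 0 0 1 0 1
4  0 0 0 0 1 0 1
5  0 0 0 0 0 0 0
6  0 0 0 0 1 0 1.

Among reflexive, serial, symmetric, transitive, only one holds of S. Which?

transitive

Reflexive: no — 3 is not related to itself.
Serial: no — 5 has no S-successor.
Symmetric: no — 3 S 4 but not 4 S 3.
Transitive: yes — every two-step S-path is closed by a direct edge.
Only transitive holds.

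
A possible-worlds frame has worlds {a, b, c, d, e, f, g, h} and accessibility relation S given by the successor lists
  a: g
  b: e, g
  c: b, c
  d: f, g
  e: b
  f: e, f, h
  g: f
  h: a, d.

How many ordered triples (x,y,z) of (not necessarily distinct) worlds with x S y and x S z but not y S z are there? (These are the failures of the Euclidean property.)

Enumerating: (a,g,g), (b,e,e), (b,e,g), (b,g,e), (b,g,g), (c,b,b), (c,b,c), (d,f,g), (d,g,g), (e,b,b), (f,e,e), (f,e,f), … and 8 more.
Total: 20.

20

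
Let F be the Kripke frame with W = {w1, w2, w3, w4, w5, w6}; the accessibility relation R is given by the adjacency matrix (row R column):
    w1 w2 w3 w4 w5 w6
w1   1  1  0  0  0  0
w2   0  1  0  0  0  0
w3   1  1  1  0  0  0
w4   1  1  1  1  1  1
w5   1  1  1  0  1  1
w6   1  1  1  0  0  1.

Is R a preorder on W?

Yes

Reflexive: yes — every world is R-related to itself.
Transitive: yes — every two-step R-path is closed by a direct edge.
So R is a preorder.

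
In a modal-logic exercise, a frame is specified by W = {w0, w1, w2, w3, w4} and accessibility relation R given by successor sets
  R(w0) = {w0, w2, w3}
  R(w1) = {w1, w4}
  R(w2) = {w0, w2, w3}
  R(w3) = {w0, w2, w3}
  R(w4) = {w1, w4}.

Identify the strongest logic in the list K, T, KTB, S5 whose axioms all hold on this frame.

Reflexive (axiom T): yes — every world is R-related to itself.
Symmetric (axiom B): yes — every pair in R has its reverse in R.
Euclidean (axiom 5): yes — any two successors of a common world are R-related.
So F validates K, T, KTB, S5. The strongest is S5.

S5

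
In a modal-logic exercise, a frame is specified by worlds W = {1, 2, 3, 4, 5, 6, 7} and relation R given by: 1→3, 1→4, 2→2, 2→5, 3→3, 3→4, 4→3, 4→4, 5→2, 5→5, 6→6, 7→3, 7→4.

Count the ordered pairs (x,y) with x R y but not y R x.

4

Enumerating: (1,3), (1,4), (7,3), (7,4).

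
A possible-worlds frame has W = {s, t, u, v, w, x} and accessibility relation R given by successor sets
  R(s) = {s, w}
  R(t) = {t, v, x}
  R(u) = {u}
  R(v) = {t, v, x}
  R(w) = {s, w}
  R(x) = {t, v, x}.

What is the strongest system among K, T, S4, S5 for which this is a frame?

S5

Reflexive (axiom T): yes — every world is R-related to itself.
Transitive (axiom 4): yes — every two-step R-path is closed by a direct edge.
Euclidean (axiom 5): yes — any two successors of a common world are R-related.
So F validates K, T, S4, S5. The strongest is S5.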